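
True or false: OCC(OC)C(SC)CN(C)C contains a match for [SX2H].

False

The pattern [SX2H] describes an aliphatic sulfur with two connections, one being H — a thiol.
The closest candidate here is a methylthio ether (-SCH3), but the sulfur has H0 (bonded to two carbons), not H1. No other fragment satisfies the full query, so there is no match.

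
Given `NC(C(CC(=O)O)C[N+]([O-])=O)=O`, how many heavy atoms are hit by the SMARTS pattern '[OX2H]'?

Check the 12 heavy atoms by environment: 2× C (H2, X4) → no; 1× C (H1, X4) → no; 1× N (charge +1, H0, X3) → no; 1× O (charge -1, H0, X1) → no; 3× O (H0, X1) → no; 2× C (H0, X3) → no; 1× N (H2, X3) → no; 1× O (H1, X2) → match.
That gives 1 matching atom.

1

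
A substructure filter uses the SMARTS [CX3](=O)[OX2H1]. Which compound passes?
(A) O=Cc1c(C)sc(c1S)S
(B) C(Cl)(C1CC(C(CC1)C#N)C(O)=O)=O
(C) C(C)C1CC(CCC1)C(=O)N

B

[CX3](=O)[OX2H1] describes an sp2 carbon double-bonded to O and single-bonded to an -OH oxygen (a carboxylic acid).
(A) has an aldehyde (-CHO) but there is no singly-bonded oxygen on the carbonyl carbon.
(B) contains a carboxylic acid group (-C(=O)OH), which satisfies every atom and bond constraint.
(C) has a primary amide (-C(=O)NH2) but the carbonyl is bonded to N, not to an -OH oxygen.
So the answer is (B).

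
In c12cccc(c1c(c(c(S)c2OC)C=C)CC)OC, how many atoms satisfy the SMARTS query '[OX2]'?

2

The query [OX2] means: aliphatic oxygen with two total connections — ether, hydroxyl, or ester single-bond O.
Check the 19 heavy atoms by environment: 10× c (aromatic, X3) → no; 4× C (X4) → no; 2× O (X2) → match; 2× C (X3) → no; 1× S (X2) → no.
That gives 2 matching atoms.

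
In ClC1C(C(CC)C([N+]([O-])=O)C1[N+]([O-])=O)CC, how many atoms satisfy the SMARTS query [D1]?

7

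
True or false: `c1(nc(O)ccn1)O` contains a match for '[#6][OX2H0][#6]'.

False

The pattern [#6][OX2H0][#6] describes an aliphatic oxygen bridging two carbons with no H on the oxygen — an ether.
The closest candidate here is a hydroxyl group (-OH), but the oxygen has H1, not H0 bridging two carbons. No other fragment satisfies the full query, so there is no match.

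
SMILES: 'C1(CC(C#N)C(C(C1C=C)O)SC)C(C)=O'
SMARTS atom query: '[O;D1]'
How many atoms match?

2

The query [O;D1] means: aliphatic oxygen bonded to exactly one heavy atom.
Check the 16 heavy atoms by environment: 6× C (D3) → no; 3× C (D2) → no; 2× O (D1) → match; 1× S (D2) → no; 3× C (D1) → no; 1× N (D1) → no.
That gives 2 matching atoms.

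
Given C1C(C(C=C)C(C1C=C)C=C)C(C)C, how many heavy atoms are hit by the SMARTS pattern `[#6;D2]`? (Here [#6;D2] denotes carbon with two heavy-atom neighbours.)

4

The query [#6;D2] means: any carbon bonded to exactly two heavy atoms.
Check the 14 heavy atoms by environment: 5× C (D3) → no; 4× C (D2) → match; 5× C (D1) → no.
That gives 4 matching atoms.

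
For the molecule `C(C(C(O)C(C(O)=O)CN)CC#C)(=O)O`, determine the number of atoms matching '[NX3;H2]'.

1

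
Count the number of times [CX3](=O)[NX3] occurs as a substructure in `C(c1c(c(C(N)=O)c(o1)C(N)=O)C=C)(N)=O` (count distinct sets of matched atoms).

[CX3](=O)[NX3] is the SMARTS for an amide: a carbonyl carbon bonded to a trivalent nitrogen.
The molecule carries 3 separate instances of a primary amide (-C(=O)NH2) meeting every constraint; each maps to a distinct set of atoms, giving 3 matches.

3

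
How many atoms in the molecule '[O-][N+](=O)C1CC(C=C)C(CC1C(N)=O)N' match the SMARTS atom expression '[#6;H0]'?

1

The query [#6;H0] means: any carbon with no attached hydrogen.
Check the 15 heavy atoms by environment: 5× C (H1) → no; 3× C (H2) → no; 1× N (charge +1, H0) → no; 1× O (charge -1, H0) → no; 2× O (H0) → no; 2× N (H2) → no; 1× C (H0) → match.
That gives 1 matching atom.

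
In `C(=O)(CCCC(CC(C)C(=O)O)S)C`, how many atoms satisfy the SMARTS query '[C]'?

The query [C] means: uppercase C matches aliphatic (non-aromatic) carbon only.
Check the 14 heavy atoms by environment: 10× C → match; 3× O → no; 1× S → no.
That gives 10 matching atoms.

10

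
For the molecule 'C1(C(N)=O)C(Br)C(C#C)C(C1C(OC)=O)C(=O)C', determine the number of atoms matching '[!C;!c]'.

6

Check the 18 heavy atoms by environment: 12× C → no; 4× O → match; 1× N → match; 1× Br → match.
Summing the matching environments: 4 + 1 + 1 = 6 matching atoms.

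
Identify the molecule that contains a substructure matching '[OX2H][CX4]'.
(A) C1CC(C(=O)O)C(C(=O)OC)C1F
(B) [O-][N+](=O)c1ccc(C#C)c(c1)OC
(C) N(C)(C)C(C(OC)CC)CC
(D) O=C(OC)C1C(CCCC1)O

[OX2H][CX4] describes a hydroxyl oxygen bound to an sp3 (X4) carbon (an aliphatic alcohol).
(A) has a carboxylic acid group (-C(=O)OH) but the -OH is on a CX3 carbonyl carbon, not a CX4 carbon.
(B) has a methoxy ether (-OCH3) but the oxygen has H0 (ether), not H1.
(C) has a methoxy ether (-OCH3) but the oxygen has H0 (ether), not H1.
(D) contains a hydroxyl group (-OH), which satisfies every atom and bond constraint.
So the answer is (D).

D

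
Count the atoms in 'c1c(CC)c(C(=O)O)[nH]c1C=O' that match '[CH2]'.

Check the 12 heavy atoms by environment: 1× n (aromatic, H1) → no; 3× c (aromatic, H0) → no; 1× c (aromatic, H1) → no; 1× C (H1) → no; 2× O (H0) → no; 1× C (H2) → match; 1× C (H3) → no; 1× C (H0) → no; 1× O (H1) → no.
That gives 1 matching atom.

1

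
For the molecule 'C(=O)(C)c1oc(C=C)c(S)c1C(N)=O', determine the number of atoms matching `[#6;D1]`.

2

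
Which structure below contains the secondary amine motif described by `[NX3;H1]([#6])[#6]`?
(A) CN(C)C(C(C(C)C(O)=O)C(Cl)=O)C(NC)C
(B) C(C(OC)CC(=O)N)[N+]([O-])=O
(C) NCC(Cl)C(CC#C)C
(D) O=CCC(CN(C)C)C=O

A

[NX3;H1]([#6])[#6] describes a trivalent nitrogen with one H, bonded to two carbons (a secondary amine).
(A) contains an N-methylamino group (-NHCH3), which satisfies every atom and bond constraint.
(B) has a primary amide (-C(=O)NH2) but the -C(=O)NH2 nitrogen has H2, not H1.
(C) has a primary amino group (-NH2) but the nitrogen has H2 and only one carbon neighbour.
(D) has a dimethylamino group (-N(CH3)2) but the nitrogen has H0, not H1.
So the answer is (A).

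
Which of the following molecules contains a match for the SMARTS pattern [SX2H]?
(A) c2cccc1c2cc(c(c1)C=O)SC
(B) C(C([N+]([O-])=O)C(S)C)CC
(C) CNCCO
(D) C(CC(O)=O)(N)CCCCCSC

B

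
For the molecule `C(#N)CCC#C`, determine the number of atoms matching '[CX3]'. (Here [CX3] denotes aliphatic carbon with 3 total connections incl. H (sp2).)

0

The query [CX3] means: C with X3: aliphatic carbon with exactly 3 total connections.
Check the 6 heavy atoms by environment: 2× C (X4) → no; 3× C (X2) → no; 1× N (X1) → no.
No environment satisfies the query, so 0 matching atoms.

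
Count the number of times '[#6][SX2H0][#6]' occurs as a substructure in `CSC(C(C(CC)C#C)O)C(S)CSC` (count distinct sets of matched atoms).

2

[#6][SX2H0][#6] is the SMARTS for a thioether: an aliphatic sulfur bridging two carbons with no H on the sulfur.
The molecule carries 2 separate instances of a methylthio ether (-SCH3) meeting every constraint; each maps to a distinct set of atoms, giving 2 matches.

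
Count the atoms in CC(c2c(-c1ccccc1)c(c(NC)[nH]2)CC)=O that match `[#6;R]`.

10

The query [#6;R] means: carbon that is part of a ring.
Check the 18 heavy atoms by environment: 1× n (aromatic, in 5-ring) → no; 4× c (aromatic, in 5-ring) → match; 6× c (aromatic, in 6-ring) → match; 1× N (acyclic) → no; 5× C (acyclic) → no; 1× O (acyclic) → no.
Summing the matching environments: 4 + 6 = 10 matching atoms.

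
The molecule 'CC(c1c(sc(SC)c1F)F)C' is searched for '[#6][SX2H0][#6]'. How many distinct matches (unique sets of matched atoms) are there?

1

[#6][SX2H0][#6] is the SMARTS for a thioether: an aliphatic sulfur bridging two carbons with no H on the sulfur.
Exactly one fragment in the molecule meets all constraints, giving 1 match.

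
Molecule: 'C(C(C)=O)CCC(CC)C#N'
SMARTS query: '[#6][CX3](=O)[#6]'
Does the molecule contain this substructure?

The pattern [#6][CX3](=O)[#6] describes a carbonyl carbon (no H) flanked by two carbons — a ketone.
The molecule carries an acetyl/ketone group (-C(=O)CH3), whose atoms satisfy every constraint of the query, so the pattern matches.

Yes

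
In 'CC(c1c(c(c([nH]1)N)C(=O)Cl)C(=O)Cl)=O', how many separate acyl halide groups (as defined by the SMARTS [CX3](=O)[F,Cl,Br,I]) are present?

2

[CX3](=O)[F,Cl,Br,I] is the SMARTS for an acyl halide: a carbonyl carbon bonded to a halogen.
The molecule carries 2 separate instances of an acyl chloride (-C(=O)Cl) meeting every constraint; each maps to a distinct set of atoms, giving 2 matches.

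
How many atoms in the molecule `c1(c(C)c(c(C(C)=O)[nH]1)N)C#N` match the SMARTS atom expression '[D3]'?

5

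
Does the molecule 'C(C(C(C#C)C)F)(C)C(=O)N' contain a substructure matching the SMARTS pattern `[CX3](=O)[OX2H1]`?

No

The pattern [CX3](=O)[OX2H1] describes an sp2 carbon double-bonded to O and single-bonded to an -OH oxygen — a carboxylic acid.
The closest candidate here is a primary amide (-C(=O)NH2), but the carbonyl is bonded to N, not to an -OH oxygen. No other fragment satisfies the full query, so there is no match.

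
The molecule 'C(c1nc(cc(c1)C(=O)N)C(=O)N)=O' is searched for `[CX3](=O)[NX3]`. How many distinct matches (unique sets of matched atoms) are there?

[CX3](=O)[NX3] is the SMARTS for an amide: a carbonyl carbon bonded to a trivalent nitrogen.
The molecule carries 2 separate instances of a primary amide (-C(=O)NH2) meeting every constraint; each maps to a distinct set of atoms, giving 2 matches.

2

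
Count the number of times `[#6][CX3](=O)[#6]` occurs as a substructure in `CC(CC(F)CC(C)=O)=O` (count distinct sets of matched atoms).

2

[#6][CX3](=O)[#6] is the SMARTS for a ketone: a carbonyl carbon (no H) flanked by two carbons.
The molecule carries 2 separate instances of an acetyl/ketone group (-C(=O)CH3) meeting every constraint; each maps to a distinct set of atoms, giving 2 matches.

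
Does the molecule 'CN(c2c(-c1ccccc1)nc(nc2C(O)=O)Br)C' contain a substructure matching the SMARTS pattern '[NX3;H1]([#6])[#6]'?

No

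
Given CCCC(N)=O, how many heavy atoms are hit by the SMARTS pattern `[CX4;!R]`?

3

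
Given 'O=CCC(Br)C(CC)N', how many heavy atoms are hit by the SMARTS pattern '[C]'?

Check the 9 heavy atoms by environment: 6× C → match; 1× O → no; 1× N → no; 1× Br → no.
That gives 6 matching atoms.

6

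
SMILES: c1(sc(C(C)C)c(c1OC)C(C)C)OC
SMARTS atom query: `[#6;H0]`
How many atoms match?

4

Check the 15 heavy atoms by environment: 1× s (aromatic, H0) → no; 4× c (aromatic, H0) → match; 2× C (H1) → no; 6× C (H3) → no; 2× O (H0) → no.
That gives 4 matching atoms.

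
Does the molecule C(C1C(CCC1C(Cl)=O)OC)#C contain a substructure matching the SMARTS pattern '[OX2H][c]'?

The pattern [OX2H][c] describes a hydroxyl oxygen attached to an aromatic carbon — a phenol.
The closest candidate here is a methoxy ether (-OCH3), but the oxygen has H0, not H1. No other fragment satisfies the full query, so there is no match.

No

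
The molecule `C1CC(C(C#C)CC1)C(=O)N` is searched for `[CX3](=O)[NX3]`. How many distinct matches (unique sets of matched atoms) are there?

1

[CX3](=O)[NX3] is the SMARTS for an amide: a carbonyl carbon bonded to a trivalent nitrogen.
Exactly one fragment in the molecule meets all constraints, giving 1 match.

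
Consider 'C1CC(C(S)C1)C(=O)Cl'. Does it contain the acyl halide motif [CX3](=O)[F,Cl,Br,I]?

Yes

The pattern [CX3](=O)[F,Cl,Br,I] describes a carbonyl carbon bonded to a halogen — an acyl halide.
The molecule carries an acyl chloride (-C(=O)Cl), whose atoms satisfy every constraint of the query, so the pattern matches.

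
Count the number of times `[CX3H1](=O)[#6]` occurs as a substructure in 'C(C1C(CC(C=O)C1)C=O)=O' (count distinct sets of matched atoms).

[CX3H1](=O)[#6] is the SMARTS for an aldehyde: an sp2 carbon with one H, double-bonded to O and single-bonded to carbon.
The molecule carries 3 separate instances of an aldehyde (-CHO) meeting every constraint; each maps to a distinct set of atoms, giving 3 matches.

3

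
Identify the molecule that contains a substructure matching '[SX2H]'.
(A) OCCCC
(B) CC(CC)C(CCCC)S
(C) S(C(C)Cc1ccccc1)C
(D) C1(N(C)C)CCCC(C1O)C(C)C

[SX2H] describes an aliphatic sulfur with two connections, one being H (a thiol).
(A) has a hydroxyl group (-OH) but it is an -OH, not an -SH.
(B) contains a thiol (-SH), which satisfies every atom and bond constraint.
(C) has a methylthio ether (-SCH3) but the sulfur has H0 (bonded to two carbons), not H1.
(D) has a hydroxyl group (-OH) but it is an -OH, not an -SH.
So the answer is (B).

B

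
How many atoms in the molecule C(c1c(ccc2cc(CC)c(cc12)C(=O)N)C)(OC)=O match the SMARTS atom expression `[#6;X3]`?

The query [#6;X3] means: any carbon (aromatic or not) with three total connections.
Check the 20 heavy atoms by environment: 10× c (aromatic, X3) → match; 4× C (X4) → no; 2× C (X3) → match; 2× O (X1) → no; 1× O (X2) → no; 1× N (X3) → no.
Summing the matching environments: 10 + 2 = 12 matching atoms.

12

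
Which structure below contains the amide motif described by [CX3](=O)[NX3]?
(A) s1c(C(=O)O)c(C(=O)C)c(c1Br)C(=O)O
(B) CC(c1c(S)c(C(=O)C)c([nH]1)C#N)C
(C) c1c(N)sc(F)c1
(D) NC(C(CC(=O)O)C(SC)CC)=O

[CX3](=O)[NX3] describes a carbonyl carbon bonded to a trivalent nitrogen (an amide).
(A) has a carboxylic acid group (-C(=O)OH) but the carbonyl is bonded to O, not to an NX3 nitrogen.
(B) has a nitrile (-C#N) but the nitrile N is NX1 (triple-bonded), not NX3.
(C) has a primary amino group (-NH2) but the -NH2 is not attached to a carbonyl carbon.
(D) contains a primary amide (-C(=O)NH2), which satisfies every atom and bond constraint.
So the answer is (D).

D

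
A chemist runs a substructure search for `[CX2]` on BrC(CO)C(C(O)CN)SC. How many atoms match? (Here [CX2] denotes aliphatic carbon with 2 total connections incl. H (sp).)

0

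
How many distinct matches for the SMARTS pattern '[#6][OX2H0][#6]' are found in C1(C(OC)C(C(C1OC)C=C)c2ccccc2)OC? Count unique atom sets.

3

[#6][OX2H0][#6] is the SMARTS for an ether: an aliphatic oxygen bridging two carbons with no H on the oxygen.
The molecule carries 3 separate instances of a methoxy ether (-OCH3) meeting every constraint; each maps to a distinct set of atoms, giving 3 matches.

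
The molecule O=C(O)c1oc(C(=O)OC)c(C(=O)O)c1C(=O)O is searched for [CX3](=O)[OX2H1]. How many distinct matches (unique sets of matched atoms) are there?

3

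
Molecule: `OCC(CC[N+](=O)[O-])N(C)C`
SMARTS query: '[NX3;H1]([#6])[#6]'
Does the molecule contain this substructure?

The pattern [NX3;H1]([#6])[#6] describes a trivalent nitrogen with one H, bonded to two carbons — a secondary amine.
The closest candidate here is a dimethylamino group (-N(CH3)2), but the nitrogen has H0, not H1. No other fragment satisfies the full query, so there is no match.

No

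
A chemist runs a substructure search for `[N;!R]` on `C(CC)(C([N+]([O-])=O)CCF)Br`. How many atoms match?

Check the 11 heavy atoms by environment: 6× C (acyclic) → no; 1× F (acyclic) → no; 1× N (charge +1, acyclic) → match; 1× O (charge -1, acyclic) → no; 1× O (acyclic) → no; 1× Br (acyclic) → no.
That gives 1 matching atom.

1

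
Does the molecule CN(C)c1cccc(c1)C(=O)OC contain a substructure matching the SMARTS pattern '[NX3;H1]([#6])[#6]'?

The pattern [NX3;H1]([#6])[#6] describes a trivalent nitrogen with one H, bonded to two carbons — a secondary amine.
The closest candidate here is a dimethylamino group (-N(CH3)2), but the nitrogen has H0, not H1. No other fragment satisfies the full query, so there is no match.

No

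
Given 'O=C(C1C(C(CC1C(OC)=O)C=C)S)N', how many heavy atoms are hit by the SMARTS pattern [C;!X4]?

4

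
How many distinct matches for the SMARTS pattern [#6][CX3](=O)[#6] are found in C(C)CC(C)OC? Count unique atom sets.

0

[#6][CX3](=O)[#6] is the SMARTS for a ketone: a carbonyl carbon (no H) flanked by two carbons.
No fragment in the molecule satisfies every constraint, giving 0 matches.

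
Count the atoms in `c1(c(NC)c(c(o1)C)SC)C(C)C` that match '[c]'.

The query [c] means: lowercase c matches aromatic carbon only.
Check the 13 heavy atoms by environment: 1× o (aromatic) → no; 4× c (aromatic) → match; 1× S → no; 6× C → no; 1× N → no.
That gives 4 matching atoms.

4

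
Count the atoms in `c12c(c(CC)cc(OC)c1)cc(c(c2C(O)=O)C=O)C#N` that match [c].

Check the 21 heavy atoms by environment: 10× c (aromatic) → match; 4× O → no; 6× C → no; 1× N → no.
That gives 10 matching atoms.

10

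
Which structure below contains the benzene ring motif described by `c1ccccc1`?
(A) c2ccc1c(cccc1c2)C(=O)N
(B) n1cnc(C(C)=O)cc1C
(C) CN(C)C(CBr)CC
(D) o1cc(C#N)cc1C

A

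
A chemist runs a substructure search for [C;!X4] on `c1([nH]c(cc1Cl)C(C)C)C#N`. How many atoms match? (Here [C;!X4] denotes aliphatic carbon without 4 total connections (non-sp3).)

1

The query [C;!X4] means: aliphatic carbon that does not have four total connections.
Check the 11 heavy atoms by environment: 1× n (aromatic, X3) → no; 4× c (aromatic, X3) → no; 1× C (X2) → match; 1× N (X1) → no; 1× Cl (X1) → no; 3× C (X4) → no.
That gives 1 matching atom.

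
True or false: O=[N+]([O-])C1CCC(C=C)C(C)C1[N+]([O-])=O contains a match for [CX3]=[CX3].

True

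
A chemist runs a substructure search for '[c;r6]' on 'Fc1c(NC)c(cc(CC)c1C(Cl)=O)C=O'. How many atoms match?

6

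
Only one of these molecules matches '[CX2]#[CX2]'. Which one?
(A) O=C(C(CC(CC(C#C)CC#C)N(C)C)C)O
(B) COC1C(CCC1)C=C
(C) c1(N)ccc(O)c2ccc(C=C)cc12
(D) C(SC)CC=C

[CX2]#[CX2] describes a carbon-carbon triple bond (an alkyne).
(A) contains an ethynyl group (-C#CH), which satisfies every atom and bond constraint.
(B) has a vinyl group (-CH=CH2) but the C=C is a double bond; both carbons are CX3, not CX2.
(C) has a vinyl group (-CH=CH2) but the C=C is a double bond; both carbons are CX3, not CX2.
(D) has a vinyl group (-CH=CH2) but the C=C is a double bond; both carbons are CX3, not CX2.
So the answer is (A).

A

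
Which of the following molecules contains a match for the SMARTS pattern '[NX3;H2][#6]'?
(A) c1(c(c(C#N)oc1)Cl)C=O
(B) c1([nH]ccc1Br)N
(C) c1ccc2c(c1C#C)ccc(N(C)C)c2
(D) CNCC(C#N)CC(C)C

B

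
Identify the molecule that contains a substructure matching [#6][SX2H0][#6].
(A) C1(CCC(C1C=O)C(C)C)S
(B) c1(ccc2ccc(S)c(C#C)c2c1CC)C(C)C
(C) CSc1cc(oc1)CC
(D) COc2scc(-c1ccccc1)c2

C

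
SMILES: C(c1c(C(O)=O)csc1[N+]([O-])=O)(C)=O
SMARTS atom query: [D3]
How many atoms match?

Check the 14 heavy atoms by environment: 1× s (aromatic, D2) → no; 3× c (aromatic, D3) → match; 1× c (aromatic, D2) → no; 1× N (charge +1, D3) → match; 1× O (charge -1, D1) → no; 4× O (D1) → no; 2× C (D3) → match; 1× C (D1) → no.
Summing the matching environments: 3 + 1 + 2 = 6 matching atoms.

6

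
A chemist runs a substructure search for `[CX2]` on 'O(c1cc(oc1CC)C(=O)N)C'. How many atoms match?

0

The query [CX2] means: C with X2: aliphatic carbon with exactly 2 total connections.
Check the 12 heavy atoms by environment: 1× o (aromatic, X2) → no; 4× c (aromatic, X3) → no; 1× O (X2) → no; 3× C (X4) → no; 1× C (X3) → no; 1× O (X1) → no; 1× N (X3) → no.
No environment satisfies the query, so 0 matching atoms.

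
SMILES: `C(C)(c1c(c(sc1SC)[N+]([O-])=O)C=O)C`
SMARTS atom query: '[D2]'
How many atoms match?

3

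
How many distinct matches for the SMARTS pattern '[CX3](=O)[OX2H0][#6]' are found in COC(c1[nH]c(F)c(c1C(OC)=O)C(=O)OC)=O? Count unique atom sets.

[CX3](=O)[OX2H0][#6] is the SMARTS for an ester: a carbonyl carbon bonded to an oxygen that is itself bonded to carbon (no H on that O).
The molecule carries 3 separate instances of a methyl-ester group (-C(=O)OCH3) meeting every constraint; each maps to a distinct set of atoms, giving 3 matches.

3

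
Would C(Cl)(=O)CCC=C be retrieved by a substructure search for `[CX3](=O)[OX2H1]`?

The pattern [CX3](=O)[OX2H1] describes an sp2 carbon double-bonded to O and single-bonded to an -OH oxygen — a carboxylic acid.
The closest candidate here is an acyl chloride (-C(=O)Cl), but the carbonyl is bonded to Cl, not to an -OH oxygen. No other fragment satisfies the full query, so there is no match.

No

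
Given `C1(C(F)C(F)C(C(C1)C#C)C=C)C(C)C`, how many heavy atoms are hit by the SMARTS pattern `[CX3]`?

The query [CX3] means: C with X3: aliphatic carbon with exactly 3 total connections.
Check the 15 heavy atoms by environment: 9× C (X4) → no; 2× F (X1) → no; 2× C (X3) → match; 2× C (X2) → no.
That gives 2 matching atoms.

2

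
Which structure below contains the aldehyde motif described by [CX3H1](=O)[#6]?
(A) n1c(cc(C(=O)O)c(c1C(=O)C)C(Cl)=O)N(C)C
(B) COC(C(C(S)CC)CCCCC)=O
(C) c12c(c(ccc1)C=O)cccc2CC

C

[CX3H1](=O)[#6] describes an sp2 carbon with one H, double-bonded to O and single-bonded to carbon (an aldehyde).
(A) has an acetyl/ketone group (-C(=O)CH3) but the carbonyl carbon has H0 (two carbon neighbours), not H1.
(B) has a methyl-ester group (-C(=O)OCH3) but the carbonyl carbon has H0, not H1.
(C) contains an aldehyde (-CHO), which satisfies every atom and bond constraint.
So the answer is (C).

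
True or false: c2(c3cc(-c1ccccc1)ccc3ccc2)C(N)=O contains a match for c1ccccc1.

True

The pattern c1ccccc1 describes six aromatic carbons in a ring — a benzene ring.
The molecule carries a phenyl ring, whose atoms satisfy every constraint of the query, so the pattern matches.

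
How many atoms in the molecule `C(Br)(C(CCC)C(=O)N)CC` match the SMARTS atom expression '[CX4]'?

7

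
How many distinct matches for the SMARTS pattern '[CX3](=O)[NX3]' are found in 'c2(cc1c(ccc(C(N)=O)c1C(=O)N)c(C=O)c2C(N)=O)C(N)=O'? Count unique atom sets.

4

[CX3](=O)[NX3] is the SMARTS for an amide: a carbonyl carbon bonded to a trivalent nitrogen.
The molecule carries 4 separate instances of a primary amide (-C(=O)NH2) meeting every constraint; each maps to a distinct set of atoms, giving 4 matches.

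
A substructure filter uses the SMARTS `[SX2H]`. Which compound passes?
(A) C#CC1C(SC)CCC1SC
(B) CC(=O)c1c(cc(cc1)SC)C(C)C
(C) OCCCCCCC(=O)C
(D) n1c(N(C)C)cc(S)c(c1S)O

D

[SX2H] describes an aliphatic sulfur with two connections, one being H (a thiol).
(A) has a methylthio ether (-SCH3) but the sulfur has H0 (bonded to two carbons), not H1.
(B) has a methylthio ether (-SCH3) but the sulfur has H0 (bonded to two carbons), not H1.
(C) has a hydroxyl group (-OH) but it is an -OH, not an -SH.
(D) contains a thiol (-SH), which satisfies every atom and bond constraint.
So the answer is (D).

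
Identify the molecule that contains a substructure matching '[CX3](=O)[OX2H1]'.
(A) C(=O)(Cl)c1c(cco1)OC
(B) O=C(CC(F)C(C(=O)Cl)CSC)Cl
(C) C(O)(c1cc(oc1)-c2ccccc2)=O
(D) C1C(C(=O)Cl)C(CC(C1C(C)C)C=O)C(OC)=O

C

[CX3](=O)[OX2H1] describes an sp2 carbon double-bonded to O and single-bonded to an -OH oxygen (a carboxylic acid).
(A) has an acyl chloride (-C(=O)Cl) but the carbonyl is bonded to Cl, not to an -OH oxygen.
(B) has an acyl chloride (-C(=O)Cl) but the carbonyl is bonded to Cl, not to an -OH oxygen.
(C) contains a carboxylic acid group (-C(=O)OH), which satisfies every atom and bond constraint.
(D) has a methyl-ester group (-C(=O)OCH3) but the singly-bonded O has no H (OX2H0, not OX2H1).
So the answer is (C).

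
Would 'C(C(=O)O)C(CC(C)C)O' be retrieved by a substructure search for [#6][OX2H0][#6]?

No

The pattern [#6][OX2H0][#6] describes an aliphatic oxygen bridging two carbons with no H on the oxygen — an ether.
The closest candidate here is a carboxylic acid group (-C(=O)OH), but the -OH oxygen has H1; the =O is OX1, not OX2. No other fragment satisfies the full query, so there is no match.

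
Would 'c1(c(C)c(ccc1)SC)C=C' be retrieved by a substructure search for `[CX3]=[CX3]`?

Yes

The pattern [CX3]=[CX3] describes a non-aromatic C=C double bond between two sp2 carbons — an alkene.
The molecule carries a vinyl group (-CH=CH2), whose atoms satisfy every constraint of the query, so the pattern matches.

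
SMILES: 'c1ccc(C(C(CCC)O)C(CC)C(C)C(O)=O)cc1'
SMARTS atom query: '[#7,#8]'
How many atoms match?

3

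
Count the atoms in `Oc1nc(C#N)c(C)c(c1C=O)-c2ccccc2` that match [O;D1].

2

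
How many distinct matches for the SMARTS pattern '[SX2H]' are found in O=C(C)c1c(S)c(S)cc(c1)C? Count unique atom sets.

[SX2H] is the SMARTS for a thiol: an aliphatic sulfur with two connections, one being H.
The molecule carries 2 separate instances of a thiol (-SH) meeting every constraint; each maps to a distinct set of atoms, giving 2 matches.

2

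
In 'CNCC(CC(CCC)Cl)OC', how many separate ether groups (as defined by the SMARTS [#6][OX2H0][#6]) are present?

1

[#6][OX2H0][#6] is the SMARTS for an ether: an aliphatic oxygen bridging two carbons with no H on the oxygen.
Exactly one fragment in the molecule meets all constraints, giving 1 match.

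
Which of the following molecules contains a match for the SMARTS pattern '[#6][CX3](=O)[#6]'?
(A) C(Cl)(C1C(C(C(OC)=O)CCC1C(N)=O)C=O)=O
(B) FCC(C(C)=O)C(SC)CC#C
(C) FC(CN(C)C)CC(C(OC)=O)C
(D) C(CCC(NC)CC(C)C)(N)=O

B

[#6][CX3](=O)[#6] describes a carbonyl carbon (no H) flanked by two carbons (a ketone).
(A) has a primary amide (-C(=O)NH2) but one neighbour of the carbonyl carbon is N, not C.
(B) contains an acetyl/ketone group (-C(=O)CH3), which satisfies every atom and bond constraint.
(C) has a methyl-ester group (-C(=O)OCH3) but one neighbour of the carbonyl carbon is O, not C.
(D) has a primary amide (-C(=O)NH2) but one neighbour of the carbonyl carbon is N, not C.
So the answer is (B).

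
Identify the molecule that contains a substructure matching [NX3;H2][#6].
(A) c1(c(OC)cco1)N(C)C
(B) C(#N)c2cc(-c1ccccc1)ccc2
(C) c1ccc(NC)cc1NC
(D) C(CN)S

[NX3;H2][#6] describes a trivalent nitrogen with two H attached to carbon (a primary amine).
(A) has a dimethylamino group (-N(CH3)2) but the nitrogen has H0, not H2.
(B) has a nitrile (-C#N) but the nitrogen is NX1 (triple-bonded), not NX3 with two H.
(C) has an N-methylamino group (-NHCH3) but the nitrogen bears two carbons and only one H (H1), not H2.
(D) contains a primary amino group (-NH2), which satisfies every atom and bond constraint.
So the answer is (D).

D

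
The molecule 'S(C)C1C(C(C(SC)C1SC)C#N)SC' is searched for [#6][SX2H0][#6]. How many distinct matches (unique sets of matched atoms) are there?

4

[#6][SX2H0][#6] is the SMARTS for a thioether: an aliphatic sulfur bridging two carbons with no H on the sulfur.
The molecule carries 4 separate instances of a methylthio ether (-SCH3) meeting every constraint; each maps to a distinct set of atoms, giving 4 matches.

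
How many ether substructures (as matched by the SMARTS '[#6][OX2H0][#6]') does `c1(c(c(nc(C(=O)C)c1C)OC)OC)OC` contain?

[#6][OX2H0][#6] is the SMARTS for an ether: an aliphatic oxygen bridging two carbons with no H on the oxygen.
The molecule carries 3 separate instances of a methoxy ether (-OCH3) meeting every constraint; each maps to a distinct set of atoms, giving 3 matches.

3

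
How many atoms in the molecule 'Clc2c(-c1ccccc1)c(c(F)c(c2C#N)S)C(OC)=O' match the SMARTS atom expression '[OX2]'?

1

The query [OX2] means: aliphatic oxygen with two total connections — ether, hydroxyl, or ester single-bond O.
Check the 21 heavy atoms by environment: 12× c (aromatic, X3) → no; 1× S (X2) → no; 1× C (X2) → no; 1× N (X1) → no; 1× C (X3) → no; 1× O (X1) → no; 1× O (X2) → match; 1× C (X4) → no; 1× Cl (X1) → no; 1× F (X1) → no.
That gives 1 matching atom.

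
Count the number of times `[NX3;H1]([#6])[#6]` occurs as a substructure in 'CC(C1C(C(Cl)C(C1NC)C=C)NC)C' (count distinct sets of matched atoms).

2

[NX3;H1]([#6])[#6] is the SMARTS for a secondary amine: a trivalent nitrogen with one H, bonded to two carbons.
The molecule carries 2 separate instances of an N-methylamino group (-NHCH3) meeting every constraint; each maps to a distinct set of atoms, giving 2 matches.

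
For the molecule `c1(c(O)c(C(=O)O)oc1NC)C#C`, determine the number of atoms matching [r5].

The query [r5] means: r5 matches atoms in a five-membered ring.
Check the 13 heavy atoms by environment: 1× o (aromatic, in 5-ring) → match; 4× c (aromatic, in 5-ring) → match; 4× C (acyclic) → no; 3× O (acyclic) → no; 1× N (acyclic) → no.
Summing the matching environments: 1 + 4 = 5 matching atoms.

5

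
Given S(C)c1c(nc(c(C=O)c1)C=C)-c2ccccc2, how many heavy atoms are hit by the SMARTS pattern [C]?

4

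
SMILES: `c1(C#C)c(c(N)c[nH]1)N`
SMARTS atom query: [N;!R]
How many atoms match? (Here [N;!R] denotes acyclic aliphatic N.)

The query [N;!R] means: aliphatic nitrogen not in a ring.
Check the 9 heavy atoms by environment: 1× n (aromatic, in 5-ring) → no; 4× c (aromatic, in 5-ring) → no; 2× N (acyclic) → match; 2× C (acyclic) → no.
That gives 2 matching atoms.

2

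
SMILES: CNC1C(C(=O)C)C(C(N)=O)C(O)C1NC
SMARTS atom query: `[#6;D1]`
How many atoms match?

The query [#6;D1] means: carbon bonded to exactly one heavy atom.
Check the 16 heavy atoms by environment: 7× C (D3) → no; 2× N (D2) → no; 3× C (D1) → match; 3× O (D1) → no; 1× N (D1) → no.
That gives 3 matching atoms.

3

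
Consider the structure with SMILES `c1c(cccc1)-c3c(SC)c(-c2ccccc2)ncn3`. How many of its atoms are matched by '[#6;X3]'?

16

The query [#6;X3] means: any carbon (aromatic or not) with three total connections.
Check the 20 heavy atoms by environment: 2× n (aromatic, X2) → no; 16× c (aromatic, X3) → match; 1× S (X2) → no; 1× C (X4) → no.
That gives 16 matching atoms.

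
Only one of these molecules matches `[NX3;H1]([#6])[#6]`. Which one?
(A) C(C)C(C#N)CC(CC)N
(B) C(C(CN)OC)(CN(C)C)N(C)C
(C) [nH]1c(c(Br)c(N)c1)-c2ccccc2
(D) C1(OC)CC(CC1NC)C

D

[NX3;H1]([#6])[#6] describes a trivalent nitrogen with one H, bonded to two carbons (a secondary amine).
(A) has a primary amino group (-NH2) but the nitrogen has H2 and only one carbon neighbour.
(B) has a primary amino group (-NH2) but the nitrogen has H2 and only one carbon neighbour.
(C) has a primary amino group (-NH2) but the nitrogen has H2 and only one carbon neighbour.
(D) contains an N-methylamino group (-NHCH3), which satisfies every atom and bond constraint.
So the answer is (D).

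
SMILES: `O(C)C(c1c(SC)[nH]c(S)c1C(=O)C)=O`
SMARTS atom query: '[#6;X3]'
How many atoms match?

Check the 15 heavy atoms by environment: 1× n (aromatic, X3) → no; 4× c (aromatic, X3) → match; 2× C (X3) → match; 2× O (X1) → no; 3× C (X4) → no; 2× S (X2) → no; 1× O (X2) → no.
Summing the matching environments: 4 + 2 = 6 matching atoms.

6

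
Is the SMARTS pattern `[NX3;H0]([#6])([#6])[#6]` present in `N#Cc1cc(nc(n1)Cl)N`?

No

The pattern [NX3;H0]([#6])([#6])[#6] describes a trivalent nitrogen with no H, bonded to three carbons — a tertiary amine.
The closest candidate here is a primary amino group (-NH2), but the nitrogen has H2, not H0 with three carbons. No other fragment satisfies the full query, so there is no match.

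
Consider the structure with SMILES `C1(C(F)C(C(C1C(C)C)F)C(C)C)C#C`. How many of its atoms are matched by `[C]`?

The query [C] means: uppercase C matches aliphatic (non-aromatic) carbon only.
Check the 15 heavy atoms by environment: 13× C → match; 2× F → no.
That gives 13 matching atoms.

13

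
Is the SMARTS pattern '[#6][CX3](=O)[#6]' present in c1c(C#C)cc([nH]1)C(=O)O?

No

The pattern [#6][CX3](=O)[#6] describes a carbonyl carbon (no H) flanked by two carbons — a ketone.
The closest candidate here is a carboxylic acid group (-C(=O)OH), but one neighbour of the carbonyl carbon is O, not C. No other fragment satisfies the full query, so there is no match.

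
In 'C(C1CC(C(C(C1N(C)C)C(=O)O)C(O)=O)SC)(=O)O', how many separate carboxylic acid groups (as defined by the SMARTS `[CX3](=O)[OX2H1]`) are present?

3

[CX3](=O)[OX2H1] is the SMARTS for a carboxylic acid: an sp2 carbon double-bonded to O and single-bonded to an -OH oxygen.
The molecule carries 3 separate instances of a carboxylic acid group (-C(=O)OH) meeting every constraint; each maps to a distinct set of atoms, giving 3 matches.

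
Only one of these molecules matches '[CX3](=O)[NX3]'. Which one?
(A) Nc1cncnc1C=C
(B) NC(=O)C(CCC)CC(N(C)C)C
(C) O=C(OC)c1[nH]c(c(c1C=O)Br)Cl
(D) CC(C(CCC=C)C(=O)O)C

[CX3](=O)[NX3] describes a carbonyl carbon bonded to a trivalent nitrogen (an amide).
(A) has a primary amino group (-NH2) but the -NH2 is not attached to a carbonyl carbon.
(B) contains a primary amide (-C(=O)NH2), which satisfies every atom and bond constraint.
(C) has a methyl-ester group (-C(=O)OCH3) but the carbonyl is bonded to O, not to an NX3 nitrogen.
(D) has a carboxylic acid group (-C(=O)OH) but the carbonyl is bonded to O, not to an NX3 nitrogen.
So the answer is (B).

B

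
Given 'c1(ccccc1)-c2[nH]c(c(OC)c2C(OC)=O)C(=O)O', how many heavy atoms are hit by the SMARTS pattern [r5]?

The query [r5] means: r5 matches atoms in a five-membered ring.
Check the 20 heavy atoms by environment: 1× n (aromatic, in 5-ring) → match; 4× c (aromatic, in 5-ring) → match; 5× O (acyclic) → no; 4× C (acyclic) → no; 6× c (aromatic, in 6-ring) → no.
Summing the matching environments: 1 + 4 = 5 matching atoms.

5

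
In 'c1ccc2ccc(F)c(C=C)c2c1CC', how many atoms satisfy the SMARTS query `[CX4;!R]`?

2

Check the 15 heavy atoms by environment: 10× c (aromatic, X3, in 6-ring) → no; 2× C (X3, acyclic) → no; 2× C (X4, acyclic) → match; 1× F (X1, acyclic) → no.
That gives 2 matching atoms.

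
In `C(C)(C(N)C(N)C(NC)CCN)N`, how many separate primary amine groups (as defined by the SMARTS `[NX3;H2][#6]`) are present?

[NX3;H2][#6] is the SMARTS for a primary amine: a trivalent nitrogen with two H attached to carbon.
The molecule carries 4 separate instances of a primary amino group (-NH2) meeting every constraint; each maps to a distinct set of atoms, giving 4 matches.

4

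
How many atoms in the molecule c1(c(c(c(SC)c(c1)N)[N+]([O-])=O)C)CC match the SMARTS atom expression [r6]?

The query [r6] means: r6 matches atoms in a six-membered ring.
Check the 15 heavy atoms by environment: 6× c (aromatic, in 6-ring) → match; 4× C (acyclic) → no; 1× S (acyclic) → no; 1× N (acyclic) → no; 1× N (charge +1, acyclic) → no; 1× O (charge -1, acyclic) → no; 1× O (acyclic) → no.
That gives 6 matching atoms.

6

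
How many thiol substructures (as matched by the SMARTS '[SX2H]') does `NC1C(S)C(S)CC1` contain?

2

[SX2H] is the SMARTS for a thiol: an aliphatic sulfur with two connections, one being H.
The molecule carries 2 separate instances of a thiol (-SH) meeting every constraint; each maps to a distinct set of atoms, giving 2 matches.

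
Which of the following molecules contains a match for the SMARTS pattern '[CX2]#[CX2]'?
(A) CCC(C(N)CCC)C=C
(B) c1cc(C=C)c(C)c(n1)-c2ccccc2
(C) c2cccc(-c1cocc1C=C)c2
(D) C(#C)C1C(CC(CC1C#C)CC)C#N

D

[CX2]#[CX2] describes a carbon-carbon triple bond (an alkyne).
(A) has a vinyl group (-CH=CH2) but the C=C is a double bond; both carbons are CX3, not CX2.
(B) has a vinyl group (-CH=CH2) but the C=C is a double bond; both carbons are CX3, not CX2.
(C) has a vinyl group (-CH=CH2) but the C=C is a double bond; both carbons are CX3, not CX2.
(D) contains an ethynyl group (-C#CH), which satisfies every atom and bond constraint.
So the answer is (D).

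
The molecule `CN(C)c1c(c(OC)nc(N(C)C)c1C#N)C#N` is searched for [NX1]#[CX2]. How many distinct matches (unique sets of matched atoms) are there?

2

[NX1]#[CX2] is the SMARTS for a nitrile: a nitrogen triple-bonded to a two-connected carbon.
The molecule carries 2 separate instances of a nitrile (-C#N) meeting every constraint; each maps to a distinct set of atoms, giving 2 matches.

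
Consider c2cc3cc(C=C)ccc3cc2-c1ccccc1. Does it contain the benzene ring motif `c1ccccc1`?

The pattern c1ccccc1 describes six aromatic carbons in a ring — a benzene ring.
The molecule carries a phenyl ring, whose atoms satisfy every constraint of the query, so the pattern matches.

Yes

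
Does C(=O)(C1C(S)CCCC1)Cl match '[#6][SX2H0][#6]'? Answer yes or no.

No

The pattern [#6][SX2H0][#6] describes an aliphatic sulfur bridging two carbons with no H on the sulfur — a thioether.
The closest candidate here is a thiol (-SH), but the sulfur has H1, not H0 bridging two carbons. No other fragment satisfies the full query, so there is no match.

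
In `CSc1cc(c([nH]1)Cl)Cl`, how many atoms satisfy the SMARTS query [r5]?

5

The query [r5] means: r5 matches atoms in a five-membered ring.
Check the 9 heavy atoms by environment: 1× n (aromatic, in 5-ring) → match; 4× c (aromatic, in 5-ring) → match; 2× Cl (acyclic) → no; 1× S (acyclic) → no; 1× C (acyclic) → no.
Summing the matching environments: 1 + 4 = 5 matching atoms.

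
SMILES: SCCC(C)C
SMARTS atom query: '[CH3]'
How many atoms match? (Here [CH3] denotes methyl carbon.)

2

The query [CH3] means: aliphatic carbon with exactly three hydrogens.
Check the 6 heavy atoms by environment: 2× C (H2) → no; 1× S (H1) → no; 1× C (H1) → no; 2× C (H3) → match.
That gives 2 matching atoms.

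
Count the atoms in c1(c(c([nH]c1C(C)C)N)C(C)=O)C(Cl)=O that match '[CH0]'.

2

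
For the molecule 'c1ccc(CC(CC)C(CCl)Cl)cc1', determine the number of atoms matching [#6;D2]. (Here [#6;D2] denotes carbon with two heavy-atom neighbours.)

Check the 14 heavy atoms by environment: 3× C (D2) → match; 2× C (D3) → no; 1× c (aromatic, D3) → no; 5× c (aromatic, D2) → match; 2× Cl (D1) → no; 1× C (D1) → no.
Summing the matching environments: 3 + 5 = 8 matching atoms.

8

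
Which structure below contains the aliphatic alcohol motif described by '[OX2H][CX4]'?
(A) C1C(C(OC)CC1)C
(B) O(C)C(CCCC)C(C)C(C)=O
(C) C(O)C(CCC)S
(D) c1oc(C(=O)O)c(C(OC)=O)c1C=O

[OX2H][CX4] describes a hydroxyl oxygen bound to an sp3 (X4) carbon (an aliphatic alcohol).
(A) has a methoxy ether (-OCH3) but the oxygen has H0 (ether), not H1.
(B) has a methoxy ether (-OCH3) but the oxygen has H0 (ether), not H1.
(C) contains a hydroxyl group (-OH), which satisfies every atom and bond constraint.
(D) has a carboxylic acid group (-C(=O)OH) but the -OH is on a CX3 carbonyl carbon, not a CX4 carbon.
So the answer is (C).

C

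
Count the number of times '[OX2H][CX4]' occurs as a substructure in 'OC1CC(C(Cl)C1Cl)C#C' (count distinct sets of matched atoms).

[OX2H][CX4] is the SMARTS for an aliphatic alcohol: a hydroxyl oxygen bound to an sp3 (X4) carbon.
Exactly one fragment in the molecule meets all constraints, giving 1 match.

1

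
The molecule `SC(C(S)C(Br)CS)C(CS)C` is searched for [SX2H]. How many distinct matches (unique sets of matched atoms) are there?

[SX2H] is the SMARTS for a thiol: an aliphatic sulfur with two connections, one being H.
The molecule carries 4 separate instances of a thiol (-SH) meeting every constraint; each maps to a distinct set of atoms, giving 4 matches.

4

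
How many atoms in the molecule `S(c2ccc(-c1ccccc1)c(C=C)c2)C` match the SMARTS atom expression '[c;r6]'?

12

The query [c;r6] means: aromatic carbon that belongs to a six-membered ring.
Check the 16 heavy atoms by environment: 12× c (aromatic, in 6-ring) → match; 1× S (acyclic) → no; 3× C (acyclic) → no.
That gives 12 matching atoms.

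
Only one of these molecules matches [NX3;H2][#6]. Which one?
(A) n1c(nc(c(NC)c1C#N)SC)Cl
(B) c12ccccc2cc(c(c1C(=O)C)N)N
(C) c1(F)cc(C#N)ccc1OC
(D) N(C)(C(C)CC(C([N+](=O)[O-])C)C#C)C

[NX3;H2][#6] describes a trivalent nitrogen with two H attached to carbon (a primary amine).
(A) has an N-methylamino group (-NHCH3) but the nitrogen bears two carbons and only one H (H1), not H2.
(B) contains a primary amino group (-NH2), which satisfies every atom and bond constraint.
(C) has a nitrile (-C#N) but the nitrogen is NX1 (triple-bonded), not NX3 with two H.
(D) has a nitro group (-[N+](=O)[O-]) but the nitrogen is [N+] with no H, not NX3H2.
So the answer is (B).

B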